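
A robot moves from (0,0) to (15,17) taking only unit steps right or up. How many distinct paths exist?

Each path has 15 right steps and 17 up steps in some order (32 steps total).
Choose which 17 of the 32 steps are up: C(32,17).

Final answer: C(32,17) = 565722720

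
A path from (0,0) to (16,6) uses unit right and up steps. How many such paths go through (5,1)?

Paths (0,0)->(5,1): C(6,1) = 6.
Paths (5,1)->(16,6): C(16,5) = 4368.
By multiplication principle: 6 x 4368.

Final answer: 26208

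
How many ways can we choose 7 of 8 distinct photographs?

C(8,7) = 8!/(7! x (8-7)!).

Final answer: C(8,7) = 8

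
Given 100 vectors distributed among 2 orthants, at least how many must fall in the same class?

By pigeonhole with 100 objects and 2 categories: ceiling(100/2).

Final answer: 50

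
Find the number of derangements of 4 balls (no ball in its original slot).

Derangements satisfy D(n) = (n-1)(D(n-1) + D(n-2)), starting from D(0)=1, D(1)=0.
D(2) = 1 x (0 + 1) = 1
D(3) = 2 x (1 + 0) = 2
D(4) = 3 x (D(3) + D(2)) = 3 x (2 + 1)

Final answer: D(4) = 9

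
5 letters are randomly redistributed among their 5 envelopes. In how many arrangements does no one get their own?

D(n) = (n-1)(D(n-1) + D(n-2)), D(0)=1, D(1)=0.
D(2) = 1 x (0 + 1) = 1
D(3) = 2 x (1 + 0) = 2
D(4) = 3 x (2 + 1) = 9
D(5) = 4 x (D(4) + D(3)) = 4 x (9 + 2)

Final answer: D(5) = 44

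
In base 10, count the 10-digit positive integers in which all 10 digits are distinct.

First digit: 9 (nonzero). Second: 9 (not first). Third: 8, etc.
Total: 9 x 9 x 8 x 7 x 6 x 5 x 4 x 3 x 2 x 1.

Final answer: 3265920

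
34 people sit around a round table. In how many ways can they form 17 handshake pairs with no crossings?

The structures are counted by the Catalan number C_n. Here n = 34/2 = 17.
C_n = (2n)!/(n!(n+1)!), so C_{17} = 34!/(17! x 18!) = C(34,17)/18 = 2333606220/18.

Final answer: C_{17} = 129644790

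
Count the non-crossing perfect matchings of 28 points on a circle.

This is counted by the nth Catalan number C_n. Here n = 28/2 = 14.
C_n = C(2n,n)/(n+1), so C_{14} = C(28,14)/15 = 40116600/15.

Final answer: C_{14} = 2674440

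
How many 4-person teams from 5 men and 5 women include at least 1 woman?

Sum over valid woman counts:
C(5,1)C(5,3) = 50
C(5,2)C(5,2) = 100
C(5,3)C(5,1) = 50
C(5,4)C(5,0) = 5
Total: 50 + 100 + 50 + 5.

Final answer: 205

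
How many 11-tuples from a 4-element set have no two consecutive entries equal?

First character: 4 choices. Each subsequent: 3 choices (must differ from the previous one).
Total: 4 x 3^10.

Final answer: 4 x 3^{10} = 236196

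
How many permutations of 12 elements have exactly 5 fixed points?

Choose which 5 elements are fixed: C(12,5) = 792.
Derange the remaining 7 using D(j) = (j-1)(D(j-1) + D(j-2)), D(0)=1, D(1)=0: D(2)=1, D(3)=2, D(4)=9, D(5)=44, D(6)=265, D(7)=1854.
Total: 792 x 1854.

Final answer: C(12,5) D(7) = 1468368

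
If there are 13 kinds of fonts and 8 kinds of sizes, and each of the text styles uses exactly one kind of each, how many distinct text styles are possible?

By the multiplication principle: 13 x 8.

Final answer: 104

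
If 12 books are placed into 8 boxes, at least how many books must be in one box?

By the pigeonhole principle: ceiling(12/8).

Final answer: 2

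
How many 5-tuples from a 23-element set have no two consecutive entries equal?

First character: 23 choices. Each subsequent: 22 choices (must differ from the previous one).
Total: 23 x 22^4.

Final answer: 23 x 22^{4} = 5387888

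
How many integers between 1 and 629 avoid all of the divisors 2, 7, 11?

|div by 2|=314, |div by 7|=89, |div by 11|=57.
|div by 2&7|=44, |div by 2&11|=28, |div by 7&11|=8, |div by all|=4.
By inclusion-exclusion, divisible by at least one: 314+89+57-44-28-8+4 = 384.
Not divisible by any: 629 - 384.

Final answer: 245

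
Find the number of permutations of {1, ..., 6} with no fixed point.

D(n) = (n-1)(D(n-1) + D(n-2)), D(0)=1, D(1)=0.
Building up: D(2)=1, D(3)=2, D(4)=9, D(5)=44.
D(6) = 5 x (D(5) + D(4)) = 5 x (44 + 9).

Final answer: D(6) = 265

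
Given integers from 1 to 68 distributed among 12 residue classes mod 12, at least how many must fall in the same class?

By pigeonhole with 68 objects and 12 categories: ceiling(68/12).

Final answer: 6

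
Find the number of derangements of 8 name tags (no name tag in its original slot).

Use the recurrence D(n) = (n-1)(D(n-1) + D(n-2)) with D(0)=1, D(1)=0.
D(2) = 1 x (0 + 1) = 1
D(3) = 2 x (1 + 0) = 2
D(4) = 3 x (2 + 1) = 9
D(5) = 4 x (9 + 2) = 44
D(6) = 5 x (44 + 9) = 265
D(7) = 6 x (265 + 44) = 1854
D(8) = 7 x (D(7) + D(6)) = 7 x (1854 + 265)

Final answer: D(8) = 14833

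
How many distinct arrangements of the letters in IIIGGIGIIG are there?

Letters (G:4, I:6). Total letters: 10.
Permutations = 10!/(6! x 4!).

Final answer: 210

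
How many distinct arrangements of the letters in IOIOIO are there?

Letters (I:3, O:3). Total letters: 6.
Permutations = 6!/(3! x 3!).

Final answer: 20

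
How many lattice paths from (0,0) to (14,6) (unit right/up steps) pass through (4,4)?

Paths (0,0)->(4,4): C(8,4) = 70.
Paths (4,4)->(14,6): C(12,2) = 66.
By multiplication principle: 70 x 66.

Final answer: 4620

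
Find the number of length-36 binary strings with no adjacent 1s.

Let a(n) count valid strings. If the last bit is 0 the prefix is any valid string of length n-1; if it is 1 the string must end in 01 with a valid prefix of length n-2. So a(n) = a(n-1) + a(n-2), a(1)=2, a(2)=3.
Iterating the recurrence: a(1)=2, a(2)=3, a(3)=5, a(4)=8, a(5)=13, a(6)=21, a(7)=34, a(8)=55, a(9)=89, a(10)=144, a(11)=233, a(12)=377, a(13)=610, a(14)=987, a(15)=1597, a(16)=2584, a(17)=4181, a(18)=6765, a(19)=10946, a(20)=17711, a(21)=28657, a(22)=46368, a(23)=75025, a(24)=121393, a(25)=196418, a(26)=317811, a(27)=514229, a(28)=832040, a(29)=1346269, a(30)=2178309, a(31)=3524578, a(32)=5702887, a(33)=9227465, a(34)=14930352, a(35)=24157817, a(36)=39088169.

Final answer: 39088169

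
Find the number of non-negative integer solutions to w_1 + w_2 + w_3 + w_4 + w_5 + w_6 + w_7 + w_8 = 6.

Stars and bars with 6 stars and 7 bars:
C(6+8-1, 8-1) = C(13,7).

Final answer: C(13,7) = 1716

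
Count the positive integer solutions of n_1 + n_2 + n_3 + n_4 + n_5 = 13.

Substitute n'_i = n_i - 1 (so n'_i >= 0). Then sum n'_i = 13 - 5 = 8.
Stars and bars: C(8+5-1, 5-1) = C(12,4).

Final answer: C(12,4) = 495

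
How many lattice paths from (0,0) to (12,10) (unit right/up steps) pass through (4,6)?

Paths (0,0)->(4,6): C(10,6) = 210.
Paths (4,6)->(12,10): C(12,4) = 495.
By multiplication principle: 210 x 495.

Final answer: 103950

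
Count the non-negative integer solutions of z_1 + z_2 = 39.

Stars and bars with 39 stars and 1 bars:
C(39+2-1, 2-1) = C(40,1).

Final answer: C(40,1) = 40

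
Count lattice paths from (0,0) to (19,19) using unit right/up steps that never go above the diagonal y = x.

Total monotonic paths to (19,19): C(38,19) = 35345263800.
Paths that cross above y=x (reflection bijection): C(38,20) = 33578000610.
Valid Dyck paths: 35345263800 - 33578000610.
(Equivalently, C_{19} = C(38,19)/20 = 35345263800/20.)

Final answer: C_{19} = 1767263190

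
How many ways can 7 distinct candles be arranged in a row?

The number of ways to arrange 7 distinct objects is 7!.

Final answer: 7! = 5040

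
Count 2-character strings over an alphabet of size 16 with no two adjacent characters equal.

Let g(n) count such strings. g(1) = 16, and each valid string of length n-1 extends in 15 ways (any symbol but the last), so g(n) = 15 g(n-1).
Total: g(2) = 16 x 15^1.

Final answer: 16 x 15^{1} = 240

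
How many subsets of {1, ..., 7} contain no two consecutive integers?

Let a(n) count such subsets of {1, ..., n}. Either n is excluded (a(n-1) ways) or n is included, forcing n-1 out (a(n-2) ways), so a(n) = a(n-1) + a(n-2) with a(1)=2, a(2)=3.
Computing successive values: a(1)=2, a(2)=3, a(3)=5, a(4)=8, a(5)=13, a(6)=21, a(7)=34.

Final answer: 34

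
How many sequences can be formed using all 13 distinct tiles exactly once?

The number of ways to arrange 13 distinct objects is 13!.

Final answer: 13! = 6227020800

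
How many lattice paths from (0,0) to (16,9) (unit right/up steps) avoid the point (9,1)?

Total paths to (16,9): C(25,9) = 2042975.
Paths through (9,1): C(10,1) x C(15,8) = 64350.
Avoiding (9,1): 2042975 - 64350.

Final answer: 1978625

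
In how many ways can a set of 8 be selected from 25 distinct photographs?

C(25,8) = 25!/(8! x 17!).

Final answer: \binom{25}{8} = 1081575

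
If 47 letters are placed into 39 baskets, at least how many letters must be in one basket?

By the pigeonhole principle: ceiling(47/39).

Final answer: 2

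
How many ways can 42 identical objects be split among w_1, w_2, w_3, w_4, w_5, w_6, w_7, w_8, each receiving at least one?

Substitute w'_i = w_i - 1 (so w'_i >= 0). Then sum w'_i = 42 - 8 = 34.
Stars and bars: C(34+8-1, 8-1) = C(41,7).

Final answer: C(41,7) = 22481940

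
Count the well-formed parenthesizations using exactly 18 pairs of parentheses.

This is counted by the nth Catalan number C_n. Here n = 18 (pairs).
Using C_0 = 1 and C_(k+1) = C_k x 2(2k+1)/(k+2), build up term by term: C_1=1, C_2=2, C_3=5, C_4=14, C_5=42, C_6=132, C_7=429, C_8=1430, C_9=4862, C_10=16796, C_11=58786, C_12=208012, C_13=742900, C_14=2674440, C_15=9694845, C_16=35357670, C_17=129644790, C_18=477638700.

Final answer: C_{18} = 477638700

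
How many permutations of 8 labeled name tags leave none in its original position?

Derangements satisfy D(n) = (n-1)(D(n-1) + D(n-2)), starting from D(0)=1, D(1)=0.
D(2) = 1 x (0 + 1) = 1
D(3) = 2 x (1 + 0) = 2
D(4) = 3 x (2 + 1) = 9
D(5) = 4 x (9 + 2) = 44
D(6) = 5 x (44 + 9) = 265
D(7) = 6 x (265 + 44) = 1854
D(8) = 7 x (D(7) + D(6)) = 7 x (1854 + 265)

Final answer: D(8) = 14833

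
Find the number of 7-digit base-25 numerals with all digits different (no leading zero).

First digit: 24 (nonzero). Second: 24 (not first). Third: 23, etc.
Total: 24 x 24 x 23 x 22 x 21 x 20 x 19.

Final answer: 2325818880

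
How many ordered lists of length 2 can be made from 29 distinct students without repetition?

P(29,2) = 29!/(29-2)! = 29!/27!.

Final answer: P(29,2) = 812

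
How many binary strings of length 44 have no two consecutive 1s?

A valid string ends in 0 (append to any length-(n-1) valid string) or in 01 (append to any length-(n-2) valid string), so a(n) = a(n-1) + a(n-2) with a(1)=2, a(2)=3.
Iterating the recurrence: a(1)=2, a(2)=3, a(3)=5, a(4)=8, a(5)=13, a(6)=21, a(7)=34, a(8)=55, a(9)=89, a(10)=144, a(11)=233, a(12)=377, a(13)=610, a(14)=987, a(15)=1597, a(16)=2584, a(17)=4181, a(18)=6765, a(19)=10946, a(20)=17711, a(21)=28657, a(22)=46368, a(23)=75025, a(24)=121393, a(25)=196418, a(26)=317811, a(27)=514229, a(28)=832040, a(29)=1346269, a(30)=2178309, a(31)=3524578, a(32)=5702887, a(33)=9227465, a(34)=14930352, a(35)=24157817, a(36)=39088169, a(37)=63245986, a(38)=102334155, a(39)=165580141, a(40)=267914296, a(41)=433494437, a(42)=701408733, a(43)=1134903170, a(44)=1836311903.

Final answer: 1836311903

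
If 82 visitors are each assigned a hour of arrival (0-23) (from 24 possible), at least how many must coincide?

There are 24 possible values for hour of arrival (0-23). With 82 visitors and 24 categories, by pigeonhole: ceiling(82/24).

Final answer: 4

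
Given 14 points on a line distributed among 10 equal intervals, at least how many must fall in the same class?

By pigeonhole with 14 objects and 10 categories: ceiling(14/10).

Final answer: 2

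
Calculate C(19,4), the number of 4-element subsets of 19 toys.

C(19,4) = 19!/(4! x (19-4)!).

Final answer: C(19,4) = 3876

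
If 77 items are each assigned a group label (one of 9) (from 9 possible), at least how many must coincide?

There are 9 possible values for group label (one of 9). With 77 items and 9 categories, by pigeonhole: ceiling(77/9).

Final answer: 9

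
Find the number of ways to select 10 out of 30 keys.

C(30,10) = 30!/(10! x 20!).

Final answer: \binom{30}{10} = 30045015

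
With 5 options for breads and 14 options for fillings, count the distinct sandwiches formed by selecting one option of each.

By the multiplication principle: 5 x 14.

Final answer: 70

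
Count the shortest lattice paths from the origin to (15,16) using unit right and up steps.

Each path has 15 right steps and 16 up steps in some order (31 steps total).
Choose which 16 of the 31 steps are up: C(31,16).

Final answer: C(31,16) = 300540195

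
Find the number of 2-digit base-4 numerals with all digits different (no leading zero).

First digit: 3 (nonzero). Second: 3 (not first). Third: 2, etc.
Total: 3 x 3.

Final answer: 9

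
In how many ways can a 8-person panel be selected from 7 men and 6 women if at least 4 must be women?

Sum over valid woman counts:
C(6,4)C(7,4) = 525
C(6,5)C(7,3) = 210
C(6,6)C(7,2) = 21
Total: 525 + 210 + 21.

Final answer: 756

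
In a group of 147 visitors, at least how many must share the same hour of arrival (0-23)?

There are 24 possible values for hour of arrival (0-23). With 147 visitors and 24 categories, by pigeonhole: ceiling(147/24).

Final answer: 7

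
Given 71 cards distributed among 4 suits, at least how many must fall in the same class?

By pigeonhole with 71 objects and 4 categories: ceiling(71/4).

Final answer: 18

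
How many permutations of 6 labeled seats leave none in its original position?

Use the recurrence D(n) = (n-1)(D(n-1) + D(n-2)) with D(0)=1, D(1)=0.
D(2) = 1 x (0 + 1) = 1
D(3) = 2 x (1 + 0) = 2
D(4) = 3 x (2 + 1) = 9
D(5) = 4 x (9 + 2) = 44
D(6) = 5 x (D(5) + D(4)) = 5 x (44 + 9)

Final answer: D(6) = 265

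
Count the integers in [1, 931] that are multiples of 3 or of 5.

Multiples of 3: 310. Multiples of 5: 186. Of both (lcm=15): 62.
By inclusion-exclusion: 310 + 186 - 62.

Final answer: 434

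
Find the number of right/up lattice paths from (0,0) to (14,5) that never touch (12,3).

Total paths to (14,5): C(19,5) = 11628.
Paths through (12,3): C(15,3) x C(4,2) = 2730.
Avoiding (12,3): 11628 - 2730.

Final answer: 8898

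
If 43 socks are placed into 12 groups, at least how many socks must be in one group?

By the pigeonhole principle: ceiling(43/12).

Final answer: 4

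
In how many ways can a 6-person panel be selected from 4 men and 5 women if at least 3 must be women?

Sum over valid woman counts:
C(5,3)C(4,3) = 40
C(5,4)C(4,2) = 30
C(5,5)C(4,1) = 4
Total: 40 + 30 + 4.

Final answer: 74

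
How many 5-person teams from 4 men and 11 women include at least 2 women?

Sum over valid woman counts:
C(11,2)C(4,3) = 220
C(11,3)C(4,2) = 990
C(11,4)C(4,1) = 1320
C(11,5)C(4,0) = 462
Total: 220 + 990 + 1320 + 462.

Final answer: 2992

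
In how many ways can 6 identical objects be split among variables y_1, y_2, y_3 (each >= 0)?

Stars and bars with 6 stars and 2 bars:
C(6+3-1, 3-1) = C(8,2).

Final answer: C(8,2) = 28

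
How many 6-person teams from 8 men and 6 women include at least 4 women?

Sum over valid woman counts:
C(6,4)C(8,2) = 420
C(6,5)C(8,1) = 48
C(6,6)C(8,0) = 1
Total: 420 + 48 + 1.

Final answer: 469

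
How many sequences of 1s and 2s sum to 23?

Condition on the final move: it is a 1-step (f(n-1) ways to get there) or a 2-step (f(n-2) ways), so f(n) = f(n-1) + f(n-2), with f(1)=1, f(2)=2.
Computing successive values: f(1)=1, f(2)=2, f(3)=3, f(4)=5, f(5)=8, f(6)=13, f(7)=21, f(8)=34, f(9)=55, f(10)=89, f(11)=144, f(12)=233, f(13)=377, f(14)=610, f(15)=987, f(16)=1597, f(17)=2584, f(18)=4181, f(19)=6765, f(20)=10946, f(21)=17711, f(22)=28657, f(23)=46368.

Final answer: 46368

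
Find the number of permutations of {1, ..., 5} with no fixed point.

D(n) = (n-1)(D(n-1) + D(n-2)), D(0)=1, D(1)=0.
D(2) = 1 x (0 + 1) = 1
D(3) = 2 x (1 + 0) = 2
D(4) = 3 x (2 + 1) = 9
D(5) = 4 x (D(4) + D(3)) = 4 x (9 + 2)

Final answer: D(5) = 44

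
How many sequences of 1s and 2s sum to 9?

Let f(n) be the number of climbs. Removing the last move (1 or 2 steps) gives f(n) = f(n-1) + f(n-2); base cases f(1)=1, f(2)=2.
Computing successive values: f(1)=1, f(2)=2, f(3)=3, f(4)=5, f(5)=8, f(6)=13, f(7)=21, f(8)=34, f(9)=55.

Final answer: 55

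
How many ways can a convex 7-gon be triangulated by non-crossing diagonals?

This is a standard Catalan-number count: the answer is C_n. Here n = 7 - 2 = 5.
Using C_0 = 1 and C_(k+1) = C_k x 2(2k+1)/(k+2), build up term by term: C_1=1, C_2=2, C_3=5, C_4=14, C_5=42.

Final answer: C_{5} = 42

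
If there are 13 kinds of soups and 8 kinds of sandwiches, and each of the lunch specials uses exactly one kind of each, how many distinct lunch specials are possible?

By the multiplication principle: 13 x 8.

Final answer: 104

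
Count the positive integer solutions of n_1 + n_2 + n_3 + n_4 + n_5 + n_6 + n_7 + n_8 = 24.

Substitute n'_i = n_i - 1 (so n'_i >= 0). Then sum n'_i = 24 - 8 = 16.
Stars and bars: C(16+8-1, 8-1) = C(23,7).

Final answer: C(23,7) = 245157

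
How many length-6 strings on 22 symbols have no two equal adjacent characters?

Let g(n) count such strings. g(1) = 22, and each valid string of length n-1 extends in 21 ways (any symbol but the last), so g(n) = 21 g(n-1).
Total: g(6) = 22 x 21^5.

Final answer: 22 x 21^{5} = 89850222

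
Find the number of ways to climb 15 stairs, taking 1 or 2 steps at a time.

Condition on the final move: it is a 1-step (f(n-1) ways to get there) or a 2-step (f(n-2) ways), so f(n) = f(n-1) + f(n-2), with f(1)=1, f(2)=2.
Computing successive values: f(1)=1, f(2)=2, f(3)=3, f(4)=5, f(5)=8, f(6)=13, f(7)=21, f(8)=34, f(9)=55, f(10)=89, f(11)=144, f(12)=233, f(13)=377, f(14)=610, f(15)=987.

Final answer: 987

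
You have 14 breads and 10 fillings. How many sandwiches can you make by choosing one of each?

By the multiplication principle: 14 x 10.

Final answer: 140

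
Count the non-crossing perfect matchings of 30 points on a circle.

This is a standard Catalan-number count: the answer is C_n. Here n = 30/2 = 15.
Using C_0 = 1 and C_(k+1) = C_k x 2(2k+1)/(k+2), build up term by term: C_1=1, C_2=2, C_3=5, C_4=14, C_5=42, C_6=132, C_7=429, C_8=1430, C_9=4862, C_10=16796, C_11=58786, C_12=208012, C_13=742900, C_14=2674440, C_15=9694845.

Final answer: C_{15} = 9694845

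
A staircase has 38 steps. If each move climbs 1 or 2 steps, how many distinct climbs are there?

Condition on the final move: it is a 1-step (f(n-1) ways to get there) or a 2-step (f(n-2) ways), so f(n) = f(n-1) + f(n-2), with f(1)=1, f(2)=2.
Iterating the recurrence: f(1)=1, f(2)=2, f(3)=3, f(4)=5, f(5)=8, f(6)=13, f(7)=21, f(8)=34, f(9)=55, f(10)=89, f(11)=144, f(12)=233, f(13)=377, f(14)=610, f(15)=987, f(16)=1597, f(17)=2584, f(18)=4181, f(19)=6765, f(20)=10946, f(21)=17711, f(22)=28657, f(23)=46368, f(24)=75025, f(25)=121393, f(26)=196418, f(27)=317811, f(28)=514229, f(29)=832040, f(30)=1346269, f(31)=2178309, f(32)=3524578, f(33)=5702887, f(34)=9227465, f(35)=14930352, f(36)=24157817, f(37)=39088169, f(38)=63245986.

Final answer: 63245986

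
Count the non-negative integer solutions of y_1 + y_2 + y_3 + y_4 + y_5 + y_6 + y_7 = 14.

Stars and bars with 14 stars and 6 bars:
C(14+7-1, 7-1) = C(20,6).

Final answer: C(20,6) = 38760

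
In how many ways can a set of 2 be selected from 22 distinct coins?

C(22,2) = 22!/(2! x (22-2)!).

Final answer: C(22,2) = 231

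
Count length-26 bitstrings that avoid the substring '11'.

A valid string ends in 0 (append to any length-(n-1) valid string) or in 01 (append to any length-(n-2) valid string), so a(n) = a(n-1) + a(n-2) with a(1)=2, a(2)=3.
Computing successive values: a(1)=2, a(2)=3, a(3)=5, a(4)=8, a(5)=13, a(6)=21, a(7)=34, a(8)=55, a(9)=89, a(10)=144, a(11)=233, a(12)=377, a(13)=610, a(14)=987, a(15)=1597, a(16)=2584, a(17)=4181, a(18)=6765, a(19)=10946, a(20)=17711, a(21)=28657, a(22)=46368, a(23)=75025, a(24)=121393, a(25)=196418, a(26)=317811.

Final answer: 317811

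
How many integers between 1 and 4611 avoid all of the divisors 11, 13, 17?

|div by 11|=419, |div by 13|=354, |div by 17|=271.
|div by 11&13|=32, |div by 11&17|=24, |div by 13&17|=20, |div by all|=1.
By inclusion-exclusion, divisible by at least one: 419+354+271-32-24-20+1 = 969.
Not divisible by any: 4611 - 969.

Final answer: 3642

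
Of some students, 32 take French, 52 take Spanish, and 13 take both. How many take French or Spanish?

|A union B| = |A| + |B| - |A intersect B| = 32 + 52 - 13.

Final answer: 71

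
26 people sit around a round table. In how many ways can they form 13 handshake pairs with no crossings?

The structures are counted by the Catalan number C_n. Here n = 26/2 = 13.
C_n = C(2n,n) - C(2n,n+1), so C_{13} = C(26,13) - C(26,14) = 10400600 - 9657700.

Final answer: C_{13} = 742900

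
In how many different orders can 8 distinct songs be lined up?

The number of ways to arrange 8 distinct objects is 8!.

Final answer: 8! = 40320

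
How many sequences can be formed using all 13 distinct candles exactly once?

The number of ways to arrange 13 distinct objects is 13!.

Final answer: 13! = 6227020800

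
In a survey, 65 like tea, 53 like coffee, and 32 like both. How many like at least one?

|A union B| = |A| + |B| - |A intersect B| = 65 + 53 - 32.

Final answer: 86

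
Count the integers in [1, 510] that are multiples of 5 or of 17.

Multiples of 5: 102. Multiples of 17: 30. Of both (lcm=85): 6.
By inclusion-exclusion: 102 + 30 - 6.

Final answer: 126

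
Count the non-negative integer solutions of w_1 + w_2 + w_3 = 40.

Stars and bars with 40 stars and 2 bars:
C(40+3-1, 3-1) = C(42,2).

Final answer: C(42,2) = 861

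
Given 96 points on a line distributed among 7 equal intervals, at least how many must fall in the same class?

By pigeonhole with 96 objects and 7 categories: ceiling(96/7).

Final answer: 14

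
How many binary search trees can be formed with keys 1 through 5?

This is a standard Catalan-number count: the answer is C_n. Here n = 5.
C_n = C(2n,n) - C(2n,n+1), so C_{5} = C(10,5) - C(10,6) = 252 - 210.

Final answer: C_{5} = 42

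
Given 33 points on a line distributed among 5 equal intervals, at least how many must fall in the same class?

By pigeonhole with 33 objects and 5 categories: ceiling(33/5).

Final answer: 7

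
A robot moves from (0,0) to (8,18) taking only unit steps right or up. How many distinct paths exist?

Each path has 8 right steps and 18 up steps in some order (26 steps total).
Choose which 18 of the 26 steps are up: C(26,18).

Final answer: C(26,18) = 1562275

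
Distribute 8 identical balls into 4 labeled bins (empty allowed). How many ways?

Stars and bars: C(n+k-1, k-1) = C(11,3).

Final answer: C(11,3) = 165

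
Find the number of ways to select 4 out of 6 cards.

C(6,4) = 6!/(4! x (6-4)!).

Final answer: C(6,4) = 15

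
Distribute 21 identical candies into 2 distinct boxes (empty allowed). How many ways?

Stars and bars: C(n+k-1, k-1) = C(22,1).

Final answer: C(22,1) = 22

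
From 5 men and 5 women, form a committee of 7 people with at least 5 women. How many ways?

Sum over valid woman counts:
C(5,5)C(5,2).

Final answer: 10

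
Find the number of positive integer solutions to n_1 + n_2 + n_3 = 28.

Substitute n'_i = n_i - 1 (so n'_i >= 0). Then sum n'_i = 28 - 3 = 25.
Stars and bars: C(25+3-1, 3-1) = C(27,2).

Final answer: C(27,2) = 351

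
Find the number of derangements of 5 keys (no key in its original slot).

Use the recurrence D(n) = (n-1)(D(n-1) + D(n-2)) with D(0)=1, D(1)=0.
D(2) = 1 x (0 + 1) = 1
D(3) = 2 x (1 + 0) = 2
D(4) = 3 x (2 + 1) = 9
D(5) = 4 x (D(4) + D(3)) = 4 x (9 + 2)

Final answer: D(5) = 44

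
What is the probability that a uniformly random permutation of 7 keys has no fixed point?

D(n) = (n-1)(D(n-1) + D(n-2)), D(0)=1, D(1)=0.
Building up: D(2)=1, D(3)=2, D(4)=9, D(5)=44, D(6)=265, D(7)=1854.
Total arrangements: 7! = 5040.
Probability = D(7)/7! = 103/280.

Final answer: D(7)/7! = 1854/5040 = 0.367857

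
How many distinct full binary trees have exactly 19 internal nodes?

This is a standard Catalan-number count: the answer is C_n. Here n = 19.
C_n = C(2n,n)/(n+1), so C_{19} = C(38,19)/20 = 35345263800/20.

Final answer: C_{19} = 1767263190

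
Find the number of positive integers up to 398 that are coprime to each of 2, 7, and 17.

|div by 2|=199, |div by 7|=56, |div by 17|=23.
|div by 2&7|=28, |div by 2&17|=11, |div by 7&17|=3, |div by all|=1.
By inclusion-exclusion, divisible by at least one: 199+56+23-28-11-3+1 = 237.
Not divisible by any: 398 - 237.

Final answer: 161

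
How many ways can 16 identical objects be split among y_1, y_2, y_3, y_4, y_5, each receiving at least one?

Substitute y'_i = y_i - 1 (so y'_i >= 0). Then sum y'_i = 16 - 5 = 11.
Stars and bars: C(11+5-1, 5-1) = C(15,4).

Final answer: C(15,4) = 1365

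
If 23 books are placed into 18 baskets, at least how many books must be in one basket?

By the pigeonhole principle: ceiling(23/18).

Final answer: 2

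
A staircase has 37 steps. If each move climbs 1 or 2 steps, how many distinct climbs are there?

Let f(n) count the ways. The last step is size 1 or 2, so f(n) = f(n-1) + f(n-2) with f(1)=1, f(2)=2.
Computing successive values: f(1)=1, f(2)=2, f(3)=3, f(4)=5, f(5)=8, f(6)=13, f(7)=21, f(8)=34, f(9)=55, f(10)=89, f(11)=144, f(12)=233, f(13)=377, f(14)=610, f(15)=987, f(16)=1597, f(17)=2584, f(18)=4181, f(19)=6765, f(20)=10946, f(21)=17711, f(22)=28657, f(23)=46368, f(24)=75025, f(25)=121393, f(26)=196418, f(27)=317811, f(28)=514229, f(29)=832040, f(30)=1346269, f(31)=2178309, f(32)=3524578, f(33)=5702887, f(34)=9227465, f(35)=14930352, f(36)=24157817, f(37)=39088169.

Final answer: 39088169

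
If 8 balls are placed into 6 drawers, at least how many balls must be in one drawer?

By the pigeonhole principle: ceiling(8/6).

Final answer: 2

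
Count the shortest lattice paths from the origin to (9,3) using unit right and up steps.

Each path has 9 right steps and 3 up steps in some order (12 steps total).
Choose which 3 of the 12 steps are up: C(12,3).

Final answer: C(12,3) = 220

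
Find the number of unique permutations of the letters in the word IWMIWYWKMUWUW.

Letters (I:2, K:1, M:2, U:2, W:5, Y:1). Total letters: 13.
Permutations = 13!/(5! x 2! x 2! x 2!).

Final answer: 6486480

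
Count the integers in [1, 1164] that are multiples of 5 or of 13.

Multiples of 5: 232. Multiples of 13: 89. Of both (lcm=65): 17.
By inclusion-exclusion: 232 + 89 - 17.

Final answer: 304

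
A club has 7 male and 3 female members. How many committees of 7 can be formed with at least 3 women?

Sum over valid woman counts:
C(3,3)C(7,4).

Final answer: 35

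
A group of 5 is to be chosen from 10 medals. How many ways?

C(10,5) = 10!/(5! x (10-5)!).

Final answer: C(10,5) = 252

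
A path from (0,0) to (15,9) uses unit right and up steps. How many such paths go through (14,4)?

Paths (0,0)->(14,4): C(18,4) = 3060.
Paths (14,4)->(15,9): C(6,5) = 6.
By multiplication principle: 3060 x 6.

Final answer: 18360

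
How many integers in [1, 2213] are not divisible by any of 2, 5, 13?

|div by 2|=1106, |div by 5|=442, |div by 13|=170.
|div by 2&5|=221, |div by 2&13|=85, |div by 5&13|=34, |div by all|=17.
By inclusion-exclusion, divisible by at least one: 1106+442+170-221-85-34+17 = 1395.
Not divisible by any: 2213 - 1395.

Final answer: 818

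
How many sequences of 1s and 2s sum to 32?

Let f(n) be the number of climbs. Removing the last move (1 or 2 steps) gives f(n) = f(n-1) + f(n-2); base cases f(1)=1, f(2)=2.
Iterating the recurrence: f(1)=1, f(2)=2, f(3)=3, f(4)=5, f(5)=8, f(6)=13, f(7)=21, f(8)=34, f(9)=55, f(10)=89, f(11)=144, f(12)=233, f(13)=377, f(14)=610, f(15)=987, f(16)=1597, f(17)=2584, f(18)=4181, f(19)=6765, f(20)=10946, f(21)=17711, f(22)=28657, f(23)=46368, f(24)=75025, f(25)=121393, f(26)=196418, f(27)=317811, f(28)=514229, f(29)=832040, f(30)=1346269, f(31)=2178309, f(32)=3524578.

Final answer: 3524578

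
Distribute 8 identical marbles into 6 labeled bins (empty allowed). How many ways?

Stars and bars: C(n+k-1, k-1) = C(13,5).

Final answer: C(13,5) = 1287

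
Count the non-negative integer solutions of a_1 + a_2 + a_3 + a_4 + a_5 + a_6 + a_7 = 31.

Stars and bars with 31 stars and 6 bars:
C(31+7-1, 7-1) = C(37,6).

Final answer: C(37,6) = 2324784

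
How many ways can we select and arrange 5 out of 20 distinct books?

P(20,5) = 20!/(20-5)! = 20!/15!.

Final answer: P(20,5) = 1860480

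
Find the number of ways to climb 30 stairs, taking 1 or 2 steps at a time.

Let f(n) count the ways. The last step is size 1 or 2, so f(n) = f(n-1) + f(n-2) with f(1)=1, f(2)=2.
Iterating the recurrence: f(1)=1, f(2)=2, f(3)=3, f(4)=5, f(5)=8, f(6)=13, f(7)=21, f(8)=34, f(9)=55, f(10)=89, f(11)=144, f(12)=233, f(13)=377, f(14)=610, f(15)=987, f(16)=1597, f(17)=2584, f(18)=4181, f(19)=6765, f(20)=10946, f(21)=17711, f(22)=28657, f(23)=46368, f(24)=75025, f(25)=121393, f(26)=196418, f(27)=317811, f(28)=514229, f(29)=832040, f(30)=1346269.

Final answer: 1346269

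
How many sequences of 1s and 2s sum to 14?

Let f(n) count the ways. The last step is size 1 or 2, so f(n) = f(n-1) + f(n-2) with f(1)=1, f(2)=2.
Computing successive values: f(1)=1, f(2)=2, f(3)=3, f(4)=5, f(5)=8, f(6)=13, f(7)=21, f(8)=34, f(9)=55, f(10)=89, f(11)=144, f(12)=233, f(13)=377, f(14)=610.

Final answer: 610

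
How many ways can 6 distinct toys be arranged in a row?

The number of ways to arrange 6 distinct objects is 6!.

Final answer: 6! = 720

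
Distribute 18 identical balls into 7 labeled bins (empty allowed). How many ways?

Stars and bars: C(n+k-1, k-1) = C(24,6).

Final answer: C(24,6) = 134596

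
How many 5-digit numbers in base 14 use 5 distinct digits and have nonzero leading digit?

The leading digit has 13 choices (anything but zero); the next has 13 (anything but the first), then 12, and so on, one fewer each time.
Total: 13 x 13 x 12 x 11 x 10.

Final answer: 223080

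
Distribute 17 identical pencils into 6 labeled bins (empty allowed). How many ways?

Stars and bars: C(n+k-1, k-1) = C(22,5).

Final answer: C(22,5) = 26334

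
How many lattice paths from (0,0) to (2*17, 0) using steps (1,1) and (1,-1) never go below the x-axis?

Total monotonic paths to (17,17): C(34,17) = 2333606220.
Paths that cross above y=x (reflection bijection): C(34,18) = 2203961430.
Valid Dyck paths: 2333606220 - 2203961430.
(Equivalently, C_{17} = C(34,17)/18 = 2333606220/18.)

Final answer: C_{17} = 129644790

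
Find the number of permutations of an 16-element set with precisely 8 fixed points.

Choose which 8 elements are fixed: C(16,8) = 12870.
Derange the remaining 8 using D(j) = (j-1)(D(j-1) + D(j-2)), D(0)=1, D(1)=0: D(2)=1, D(3)=2, D(4)=9, D(5)=44, D(6)=265, D(7)=1854, D(8)=14833.
Total: 12870 x 14833.

Final answer: C(16,8) D(8) = 190900710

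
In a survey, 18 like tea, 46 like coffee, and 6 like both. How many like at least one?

|A union B| = |A| + |B| - |A intersect B| = 18 + 46 - 6.

Final answer: 58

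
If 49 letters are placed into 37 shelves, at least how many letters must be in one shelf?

By the pigeonhole principle: ceiling(49/37).

Final answer: 2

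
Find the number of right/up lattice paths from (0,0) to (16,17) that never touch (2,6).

Total paths to (16,17): C(33,17) = 1166803110.
Paths through (2,6): C(8,6) x C(25,11) = 124807200.
Avoiding (2,6): 1166803110 - 124807200.

Final answer: 1041995910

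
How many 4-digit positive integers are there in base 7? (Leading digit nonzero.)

In base 7, the leading digit has 6 choices (1..6); each of the remaining 3 digits has 7 choices.
Total: 6 x 7^3.

Final answer: 2058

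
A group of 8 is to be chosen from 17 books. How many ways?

C(17,8) = 17!/(8! x (17-8)!).

Final answer: C(17,8) = 24310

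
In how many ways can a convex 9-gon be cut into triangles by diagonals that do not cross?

This is a standard Catalan-number count: the answer is C_n. Here n = 9 - 2 = 7.
C_n = C(2n,n) - C(2n,n+1), so C_{7} = C(14,7) - C(14,8) = 3432 - 3003.

Final answer: C_{7} = 429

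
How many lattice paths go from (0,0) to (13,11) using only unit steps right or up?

Each path has 13 right steps and 11 up steps in some order (24 steps total).
Choose which 11 of the 24 steps are up: C(24,11).

Final answer: C(24,11) = 2496144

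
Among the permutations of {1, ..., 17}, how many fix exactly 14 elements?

Choose which 14 elements are fixed: C(17,14) = 680.
Derange the remaining 3 using D(j) = (j-1)(D(j-1) + D(j-2)), D(0)=1, D(1)=0: D(2)=1, D(3)=2.
Total: 680 x 2.

Final answer: C(17,14) D(3) = 1360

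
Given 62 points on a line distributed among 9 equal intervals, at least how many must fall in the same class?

By pigeonhole with 62 objects and 9 categories: ceiling(62/9).

Final answer: 7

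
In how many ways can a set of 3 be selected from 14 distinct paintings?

C(14,3) = 14!/(3! x 11!).

Final answer: \binom{14}{3} = 364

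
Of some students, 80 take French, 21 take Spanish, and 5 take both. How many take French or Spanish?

|A union B| = |A| + |B| - |A intersect B| = 80 + 21 - 5.

Final answer: 96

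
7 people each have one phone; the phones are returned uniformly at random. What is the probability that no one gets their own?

Derangements satisfy D(n) = (n-1)(D(n-1) + D(n-2)), starting from D(0)=1, D(1)=0.
Building up: D(2)=1, D(3)=2, D(4)=9, D(5)=44, D(6)=265, D(7)=1854.
Total arrangements: 7! = 5040.
Probability = D(7)/7! = 103/280.

Final answer: D(7)/7! = 1854/5040 = 0.367857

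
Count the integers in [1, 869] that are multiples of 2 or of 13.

Multiples of 2: 434. Multiples of 13: 66. Of both (lcm=26): 33.
By inclusion-exclusion: 434 + 66 - 33.

Final answer: 467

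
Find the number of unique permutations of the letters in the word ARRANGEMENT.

Letters (A:2, E:2, G:1, M:1, N:2, R:2, T:1). Total letters: 11.
Permutations = 11!/(2! x 2! x 2! x 2!).

Final answer: 2494800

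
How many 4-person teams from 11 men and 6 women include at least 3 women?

Sum over valid woman counts:
C(6,3)C(11,1) = 220
C(6,4)C(11,0) = 15
Total: 220 + 15.

Final answer: 235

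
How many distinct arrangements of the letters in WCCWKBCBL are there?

Letters (B:2, C:3, K:1, L:1, W:2). Total letters: 9.
Permutations = 9!/(3! x 2! x 2!).

Final answer: 15120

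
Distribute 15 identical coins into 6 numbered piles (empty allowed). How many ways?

Stars and bars: C(n+k-1, k-1) = C(20,5).

Final answer: C(20,5) = 15504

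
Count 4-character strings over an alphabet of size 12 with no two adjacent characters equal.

Let g(n) count such strings. g(1) = 12, and each valid string of length n-1 extends in 11 ways (any symbol but the last), so g(n) = 11 g(n-1).
Total: g(4) = 12 x 11^3.

Final answer: 12 x 11^{3} = 15972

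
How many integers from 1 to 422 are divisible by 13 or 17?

Multiples of 13: 32. Multiples of 17: 24. Of both (lcm=221): 1.
By inclusion-exclusion: 32 + 24 - 1.

Final answer: 55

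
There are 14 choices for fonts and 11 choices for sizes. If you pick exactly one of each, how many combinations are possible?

By the multiplication principle: 14 x 11.

Final answer: 154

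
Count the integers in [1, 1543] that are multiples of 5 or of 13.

Multiples of 5: 308. Multiples of 13: 118. Of both (lcm=65): 23.
By inclusion-exclusion: 308 + 118 - 23.

Final answer: 403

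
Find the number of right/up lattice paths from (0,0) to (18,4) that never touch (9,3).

Total paths to (18,4): C(22,4) = 7315.
Paths through (9,3): C(12,3) x C(10,1) = 2200.
Avoiding (9,3): 7315 - 2200.

Final answer: 5115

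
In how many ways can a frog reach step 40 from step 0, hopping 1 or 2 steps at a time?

Let f(n) be the number of climbs. Removing the last move (1 or 2 steps) gives f(n) = f(n-1) + f(n-2); base cases f(1)=1, f(2)=2.
Computing successive values: f(1)=1, f(2)=2, f(3)=3, f(4)=5, f(5)=8, f(6)=13, f(7)=21, f(8)=34, f(9)=55, f(10)=89, f(11)=144, f(12)=233, f(13)=377, f(14)=610, f(15)=987, f(16)=1597, f(17)=2584, f(18)=4181, f(19)=6765, f(20)=10946, f(21)=17711, f(22)=28657, f(23)=46368, f(24)=75025, f(25)=121393, f(26)=196418, f(27)=317811, f(28)=514229, f(29)=832040, f(30)=1346269, f(31)=2178309, f(32)=3524578, f(33)=5702887, f(34)=9227465, f(35)=14930352, f(36)=24157817, f(37)=39088169, f(38)=63245986, f(39)=102334155, f(40)=165580141.

Final answer: 165580141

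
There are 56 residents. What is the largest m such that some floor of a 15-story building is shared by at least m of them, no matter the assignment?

There are 15 possible values for floor of a 15-story building. With 56 residents and 15 categories, by pigeonhole: ceiling(56/15).

Final answer: 4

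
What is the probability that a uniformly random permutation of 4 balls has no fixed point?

Derangements satisfy D(n) = (n-1)(D(n-1) + D(n-2)), starting from D(0)=1, D(1)=0.
Building up: D(2)=1, D(3)=2, D(4)=9.
Total arrangements: 4! = 24.
Probability = D(4)/4! = 3/8.

Final answer: D(4)/4! = 9/24 = 0.375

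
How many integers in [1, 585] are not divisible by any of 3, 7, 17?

|div by 3|=195, |div by 7|=83, |div by 17|=34.
|div by 3&7|=27, |div by 3&17|=11, |div by 7&17|=4, |div by all|=1.
By inclusion-exclusion, divisible by at least one: 195+83+34-27-11-4+1 = 271.
Not divisible by any: 585 - 271.

Final answer: 314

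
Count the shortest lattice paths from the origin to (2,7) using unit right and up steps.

Each path has 2 right steps and 7 up steps in some order (9 steps total).
Choose which 7 of the 9 steps are up: C(9,7).

Final answer: C(9,7) = 36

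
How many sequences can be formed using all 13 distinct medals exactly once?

The number of ways to arrange 13 distinct objects is 13!.

Final answer: 13! = 6227020800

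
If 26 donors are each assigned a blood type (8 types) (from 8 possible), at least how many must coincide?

There are 8 possible values for blood type (8 types). With 26 donors and 8 categories, by pigeonhole: ceiling(26/8).

Final answer: 4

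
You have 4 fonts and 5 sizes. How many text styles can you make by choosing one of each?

By the multiplication principle: 4 x 5.

Final answer: 20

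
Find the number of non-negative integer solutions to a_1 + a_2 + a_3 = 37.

Stars and bars with 37 stars and 2 bars:
C(37+3-1, 3-1) = C(39,2).

Final answer: C(39,2) = 741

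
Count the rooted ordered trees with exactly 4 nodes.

The structures are counted by the Catalan number C_n. Here n = 4 - 1 = 3.
C_n = C(2n,n) - C(2n,n+1), so C_{3} = C(6,3) - C(6,4) = 20 - 15.

Final answer: C_{3} = 5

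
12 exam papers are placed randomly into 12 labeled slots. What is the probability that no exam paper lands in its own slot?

D(n) = (n-1)(D(n-1) + D(n-2)), D(0)=1, D(1)=0.
Building up: D(2)=1, D(3)=2, D(4)=9, D(5)=44, D(6)=265, D(7)=1854, D(8)=14833, D(9)=133496, D(10)=1334961, D(11)=14684570, D(12)=176214841.
Total arrangements: 12! = 479001600.
Probability = D(12)/12! = 16019531/43545600.

Final answer: D(12)/12! = 176214841/479001600 = 0.367879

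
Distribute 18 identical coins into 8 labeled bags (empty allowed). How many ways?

Stars and bars: C(n+k-1, k-1) = C(25,7).

Final answer: C(25,7) = 480700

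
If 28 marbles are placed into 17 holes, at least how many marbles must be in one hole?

By the pigeonhole principle: ceiling(28/17).

Final answer: 2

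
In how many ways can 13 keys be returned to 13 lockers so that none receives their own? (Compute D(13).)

Derangements satisfy D(n) = (n-1)(D(n-1) + D(n-2)), starting from D(0)=1, D(1)=0.
D(2) = 1 x (0 + 1) = 1
D(3) = 2 x (1 + 0) = 2
D(4) = 3 x (2 + 1) = 9
D(5) = 4 x (9 + 2) = 44
D(6) = 5 x (44 + 9) = 265
D(7) = 6 x (265 + 44) = 1854
D(8) = 7 x (1854 + 265) = 14833
D(9) = 8 x (14833 + 1854) = 133496
D(10) = 9 x (133496 + 14833) = 1334961
D(11) = 10 x (1334961 + 133496) = 14684570
D(12) = 11 x (14684570 + 1334961) = 176214841
D(13) = 12 x (D(12) + D(11)) = 12 x (176214841 + 14684570)

Final answer: D(13) = 2290792932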